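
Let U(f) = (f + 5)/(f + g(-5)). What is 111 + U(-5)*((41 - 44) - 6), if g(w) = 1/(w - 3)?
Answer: 111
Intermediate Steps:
g(w) = 1/(-3 + w)
U(f) = (5 + f)/(-⅛ + f) (U(f) = (f + 5)/(f + 1/(-3 - 5)) = (5 + f)/(f + 1/(-8)) = (5 + f)/(f - ⅛) = (5 + f)/(-⅛ + f))
111 + U(-5)*((41 - 44) - 6) = 111 + (8*(5 - 5)/(-1 + 8*(-5)))*((41 - 44) - 6) = 111 + (8*0/(-1 - 40))*(-3 - 6) = 111 + (8*0/(-41))*(-9) = 111 + (8*(-1/41)*0)*(-9) = 111 + 0*(-9) = 111 + 0 = 111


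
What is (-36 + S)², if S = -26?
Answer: 3844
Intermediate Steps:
(-36 + S)² = (-36 - 26)² = (-62)² = 3844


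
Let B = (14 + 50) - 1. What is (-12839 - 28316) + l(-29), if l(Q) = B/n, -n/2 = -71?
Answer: -5843947/142 ≈ -41155.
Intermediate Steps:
n = 142 (n = -2*(-71) = 142)
B = 63 (B = 64 - 1 = 63)
l(Q) = 63/142
(-12839 - 28316) + l(-29) = (-12839 - 28316) + 63/142 = -41155 + 63/142 = -5843947/142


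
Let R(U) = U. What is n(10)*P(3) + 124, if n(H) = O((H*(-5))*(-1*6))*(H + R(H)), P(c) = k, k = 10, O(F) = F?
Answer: 60124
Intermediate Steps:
P(c) = 10
n(H) = 60*H² (n(H) = ((H*(-5))*(-1*6))*(H + H) = (-5*H*(-6))*(2*H) = (30*H)*(2*H) = 60*H²)
n(10)*P(3) + 124 = (60*10²)*10 + 124 = (60*100)*10 + 124 = 6000*10 + 124 = 60000 + 124 = 60124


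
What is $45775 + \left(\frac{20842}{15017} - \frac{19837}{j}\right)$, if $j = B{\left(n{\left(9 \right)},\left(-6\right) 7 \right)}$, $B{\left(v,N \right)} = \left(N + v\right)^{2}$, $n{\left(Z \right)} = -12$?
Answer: $\frac{2004230541343}{43789572} \approx 45770.0$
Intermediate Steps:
$j = 2916$ ($j = \left(\left(-6\right) 7 - 12\right)^{2} = \left(-42 - 12\right)^{2} = \left(-54\right)^{2} = 2916$)
$45775 + \left(\frac{20842}{15017} - \frac{19837}{j}\right) = 45775 + \left(\frac{20842}{15017} - \frac{19837}{2916}\right) = 45775 - \frac{237116957}{43789572} = \frac{2004230541343}{43789572}$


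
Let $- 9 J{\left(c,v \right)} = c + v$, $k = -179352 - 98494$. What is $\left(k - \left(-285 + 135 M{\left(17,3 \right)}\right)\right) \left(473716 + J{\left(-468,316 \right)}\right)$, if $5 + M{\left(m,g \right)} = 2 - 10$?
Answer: $- \frac{1175925358376}{9} \approx -1.3066 \cdot 10^{11}$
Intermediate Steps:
$M{\left(m,g \right)} = -13$ ($M{\left(m,g \right)} = -5 + \left(2 - 10\right) = -5 - 8 = -13$)
$k = -277846$ ($k = -179352 - 98494 = -277846$)
$J{\left(c,v \right)} = - \frac{c}{9} - \frac{v}{9}$ ($J{\left(c,v \right)} = - \frac{c + v}{9} = - \frac{c}{9} - \frac{v}{9}$)
$\left(k - \left(-285 + 135 M{\left(17,3 \right)}\right)\right) \left(473716 + J{\left(-468,316 \right)}\right) = \left(-277846 + \left(285 - -1755\right)\right) \left(473716 - - \frac{152}{9}\right) = \left(-277846 + \left(285 + 1755\right)\right) \left(473716 + \left(52 - \frac{316}{9}\right)\right) = \left(-277846 + 2040\right) \left(473716 + \frac{152}{9}\right) = \left(-275806\right) \frac{4263596}{9} = - \frac{1175925358376}{9}$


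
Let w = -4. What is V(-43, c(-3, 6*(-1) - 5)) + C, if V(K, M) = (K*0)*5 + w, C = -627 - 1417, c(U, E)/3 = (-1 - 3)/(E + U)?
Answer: -2048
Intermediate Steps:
c(U, E) = -12/(E + U) (c(U, E) = 3*((-1 - 3)/(E + U)) = 3*(-4/(E + U)) = -12/(E + U))
C = -2044
V(K, M) = -4 (V(K, M) = (K*0)*5 - 4 = 0*5 - 4 = 0 - 4 = -4)
V(-43, c(-3, 6*(-1) - 5)) + C = -4 - 2044 = -2048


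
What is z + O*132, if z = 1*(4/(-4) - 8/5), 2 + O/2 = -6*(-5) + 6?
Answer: 44867/5 ≈ 8973.4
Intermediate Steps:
O = 68 (O = -4 + 2*(-6*(-5) + 6) = -4 + 2*(30 + 6) = -4 + 2*36 = -4 + 72 = 68)
z = -13/5 (z = 1*(4*(-¼) - 8*⅕) = 1*(-1 - 8/5) = 1*(-13/5) = -13/5 ≈ -2.6000)
z + O*132 = -13/5 + 68*132 = -13/5 + 8976 = 44867/5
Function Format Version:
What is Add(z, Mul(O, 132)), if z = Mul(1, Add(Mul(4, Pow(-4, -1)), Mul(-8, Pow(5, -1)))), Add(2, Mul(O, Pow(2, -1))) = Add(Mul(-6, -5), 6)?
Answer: Rational(44867, 5) ≈ 8973.4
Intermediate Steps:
O = 68 (O = Add(-4, Mul(2, Add(Mul(-6, -5), 6))) = Add(-4, Mul(2, Add(30, 6))) = Add(-4, Mul(2, 36)) = Add(-4, 72) = 68)
z = Rational(-13, 5) (z = Mul(1, Add(Mul(4, Rational(-1, 4)), Mul(-8, Rational(1, 5)))) = Mul(1, Add(-1, Rational(-8, 5))) = Mul(1, Rational(-13, 5)) = Rational(-13, 5) ≈ -2.6000)
Add(z, Mul(O, 132)) = Add(Rational(-13, 5), Mul(68, 132)) = Add(Rational(-13, 5), 8976) = Rational(44867, 5)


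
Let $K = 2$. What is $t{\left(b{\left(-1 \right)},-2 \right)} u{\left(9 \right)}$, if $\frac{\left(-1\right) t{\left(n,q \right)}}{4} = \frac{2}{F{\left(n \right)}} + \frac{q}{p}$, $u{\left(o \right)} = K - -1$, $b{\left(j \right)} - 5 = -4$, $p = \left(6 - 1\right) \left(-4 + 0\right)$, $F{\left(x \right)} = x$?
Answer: $- \frac{126}{5} \approx -25.2$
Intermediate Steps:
$p = -20$ ($p = 5 \left(-4\right) = -20$)
$b{\left(j \right)} = 1$ ($b{\left(j \right)} = 5 - 4 = 1$)
$u{\left(o \right)} = 3$ ($u{\left(o \right)} = 2 - -1 = 2 + 1 = 3$)
$t{\left(n,q \right)} = - \frac{8}{n} + \frac{q}{5}$ ($t{\left(n,q \right)} = - 4 \left(\frac{2}{n} + \frac{q}{-20}\right) = - 4 \left(\frac{2}{n} + q \left(- \frac{1}{20}\right)\right) = - 4 \left(\frac{2}{n} - \frac{q}{20}\right) = - \frac{8}{n} + \frac{q}{5}$)
$t{\left(b{\left(-1 \right)},-2 \right)} u{\left(9 \right)} = \left(- \frac{8}{1} + \frac{1}{5} \left(-2\right)\right) 3 = \left(\left(-8\right) 1 - \frac{2}{5}\right) 3 = \left(-8 - \frac{2}{5}\right) 3 = \left(- \frac{42}{5}\right) 3 = - \frac{126}{5}$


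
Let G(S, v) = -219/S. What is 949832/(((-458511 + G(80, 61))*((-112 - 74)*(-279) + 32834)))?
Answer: -730640/29883809193 ≈ -2.4449e-5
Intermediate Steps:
949832/(((-458511 + G(80, 61))*((-112 - 74)*(-279) + 32834))) = 949832/(((-458511 - 219/80)*((-112 - 74)*(-279) + 32834))) = 949832/(((-458511 - 219*1/80)*(-186*(-279) + 32834))) = 949832/(((-458511 - 219/80)*(51894 + 32834))) = 949832/((-36681099/80*84728)) = 949832/(-388489519509/10) = 949832*(-10/388489519509) = -730640/29883809193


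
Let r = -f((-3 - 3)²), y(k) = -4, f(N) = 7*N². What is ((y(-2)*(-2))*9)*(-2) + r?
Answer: -9216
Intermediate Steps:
r = -9072 (r = -7*((-3 - 3)²)² = -7*((-6)²)² = -7*36² = -7*1296 = -1*9072 = -9072)
((y(-2)*(-2))*9)*(-2) + r = (-4*(-2)*9)*(-2) - 9072 = (8*9)*(-2) - 9072 = 72*(-2) - 9072 = -144 - 9072 = -9216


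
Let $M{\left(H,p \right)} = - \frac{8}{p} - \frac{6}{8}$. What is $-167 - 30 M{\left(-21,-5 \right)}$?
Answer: $- \frac{385}{2} \approx -192.5$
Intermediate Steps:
$M{\left(H,p \right)} = - \frac{3}{4} - \frac{8}{p}$ ($M{\left(H,p \right)} = - \frac{8}{p} - \frac{3}{4} = - \frac{3}{4} - \frac{8}{p}$)
$-167 - 30 M{\left(-21,-5 \right)} = -167 - 30 \left(- \frac{3}{4} - \frac{8}{-5}\right) = -167 - 30 \left(- \frac{3}{4} - - \frac{8}{5}\right) = -167 - 30 \left(- \frac{3}{4} + \frac{8}{5}\right) = -167 - \frac{51}{2} = - \frac{385}{2}$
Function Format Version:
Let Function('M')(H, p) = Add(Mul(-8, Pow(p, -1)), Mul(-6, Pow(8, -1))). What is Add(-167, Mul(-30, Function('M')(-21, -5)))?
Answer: Rational(-385, 2) ≈ -192.50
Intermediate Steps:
Function('M')(H, p) = Add(Rational(-3, 4), Mul(-8, Pow(p, -1))) (Function('M')(H, p) = Add(Mul(-8, Pow(p, -1)), Mul(-6, Rational(1, 8))) = Add(Mul(-8, Pow(p, -1)), Rational(-3, 4)) = Add(Rational(-3, 4), Mul(-8, Pow(p, -1))))
Add(-167, Mul(-30, Function('M')(-21, -5))) = Add(-167, Mul(-30, Add(Rational(-3, 4), Mul(-8, Pow(-5, -1))))) = Add(-167, Mul(-30, Add(Rational(-3, 4), Mul(-8, Rational(-1, 5))))) = Add(-167, Mul(-30, Add(Rational(-3, 4), Rational(8, 5)))) = Add(-167, Mul(-30, Rational(17, 20))) = Add(-167, Rational(-51, 2)) = Rational(-385, 2)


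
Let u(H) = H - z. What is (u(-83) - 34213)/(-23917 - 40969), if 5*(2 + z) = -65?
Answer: 34281/64886 ≈ 0.52833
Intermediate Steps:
z = -15 (z = -2 + (1/5)*(-65) = -2 - 13 = -15)
u(H) = 15 + H (u(H) = H - 1*(-15) = H + 15 = 15 + H)
(u(-83) - 34213)/(-23917 - 40969) = ((15 - 83) - 34213)/(-23917 - 40969) = (-68 - 34213)/(-64886) = -34281*(-1/64886) = 34281/64886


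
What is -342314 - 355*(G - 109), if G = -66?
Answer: -280189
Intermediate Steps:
-342314 - 355*(G - 109) = -342314 - 355*(-66 - 109) = -342314 - 355*(-175) = -342314 - 1*(-62125) = -342314 + 62125 = -280189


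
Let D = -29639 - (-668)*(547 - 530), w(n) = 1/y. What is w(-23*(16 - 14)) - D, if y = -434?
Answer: 7934821/434 ≈ 18283.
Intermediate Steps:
w(n) = -1/434 (w(n) = 1/(-434) = -1/434)
D = -18283 (D = -29639 - (-668)*17 = -29639 - 1*(-11356) = -29639 + 11356 = -18283)
w(-23*(16 - 14)) - D = -1/434 - 1*(-18283) = -1/434 + 18283 = 7934821/434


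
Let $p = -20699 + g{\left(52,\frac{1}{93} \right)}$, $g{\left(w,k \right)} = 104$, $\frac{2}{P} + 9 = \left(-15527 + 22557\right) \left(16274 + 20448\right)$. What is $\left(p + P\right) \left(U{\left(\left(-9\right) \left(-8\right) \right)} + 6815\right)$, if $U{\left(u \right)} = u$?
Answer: $- \frac{36616220559946241}{258155651} \approx -1.4184 \cdot 10^{8}$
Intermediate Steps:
$P = \frac{2}{258155651}$ ($P = \frac{2}{-9 + \left(-15527 + 22557\right) \left(16274 + 20448\right)} = \frac{2}{-9 + 7030 \cdot 36722} = \frac{2}{-9 + 258155660} = \frac{2}{258155651} \approx 7.7473 \cdot 10^{-9}$)
$p = -20595$ ($p = -20699 + 104 = -20595$)
$\left(p + P\right) \left(U{\left(\left(-9\right) \left(-8\right) \right)} + 6815\right) = \left(-20595 + \frac{2}{258155651}\right) \left(\left(-9\right) \left(-8\right) + 6815\right) = - \frac{5316715632343 \left(72 + 6815\right)}{258155651} = \left(- \frac{5316715632343}{258155651}\right) 6887 = - \frac{36616220559946241}{258155651}$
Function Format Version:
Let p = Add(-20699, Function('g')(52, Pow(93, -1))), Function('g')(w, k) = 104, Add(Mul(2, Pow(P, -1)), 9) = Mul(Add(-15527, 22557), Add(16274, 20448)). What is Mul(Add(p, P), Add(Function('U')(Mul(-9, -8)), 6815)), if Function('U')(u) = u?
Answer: Rational(-36616220559946241, 258155651) ≈ -1.4184e+8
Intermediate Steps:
P = Rational(2, 258155651) (P = Mul(2, Pow(Add(-9, Mul(Add(-15527, 22557), Add(16274, 20448))), -1)) = Mul(2, Pow(Add(-9, Mul(7030, 36722)), -1)) = Mul(2, Pow(Add(-9, 258155660), -1)) = Mul(2, Pow(258155651, -1)) = Mul(2, Rational(1, 258155651)) = Rational(2, 258155651) ≈ 7.7473e-9)
p = -20595 (p = Add(-20699, 104) = -20595)
Mul(Add(p, P), Add(Function('U')(Mul(-9, -8)), 6815)) = Mul(Add(-20595, Rational(2, 258155651)), Add(Mul(-9, -8), 6815)) = Mul(Rational(-5316715632343, 258155651), Add(72, 6815)) = Mul(Rational(-5316715632343, 258155651), 6887) = Rational(-36616220559946241, 258155651)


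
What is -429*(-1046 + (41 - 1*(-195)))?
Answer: 347490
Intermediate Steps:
-429*(-1046 + (41 - 1*(-195))) = -429*(-1046 + (41 + 195)) = -429*(-1046 + 236) = -429*(-810) = 347490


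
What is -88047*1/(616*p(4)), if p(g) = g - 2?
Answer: -88047/1232 ≈ -71.467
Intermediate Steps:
p(g) = -2 + g
-88047*1/(616*p(4)) = -88047*1/(616*(-2 + 4)) = -88047/(616*2) = -88047/1232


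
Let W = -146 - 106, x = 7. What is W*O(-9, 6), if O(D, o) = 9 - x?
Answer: -504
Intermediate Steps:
O(D, o) = 2 (O(D, o) = 9 - 1*7 = 9 - 7 = 2)
W = -252
W*O(-9, 6) = -252*2 = -504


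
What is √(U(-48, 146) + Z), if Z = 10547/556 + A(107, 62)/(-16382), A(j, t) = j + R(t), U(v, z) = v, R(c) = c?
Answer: I*√150582114588237/2277098 ≈ 5.389*I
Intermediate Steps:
A(j, t) = j + t
Z = 86343495/4554196 (Z = 10547/556 + (107 + 62)/(-16382) = 10547*(1/556) + 169*(-1/16382) = 10547/556 - 169/16382 = 86343495/4554196 ≈ 18.959)
√(U(-48, 146) + Z) = √(-48 + 86343495/4554196) = √(-132257913/4554196) = I*√150582114588237/2277098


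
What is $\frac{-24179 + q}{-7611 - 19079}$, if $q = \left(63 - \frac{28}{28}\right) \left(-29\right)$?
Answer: $\frac{25977}{26690} \approx 0.97329$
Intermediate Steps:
$q = -1798$ ($q = \left(63 - 1\right) \left(-29\right) = 62 \left(-29\right) = -1798$)
$\frac{-24179 + q}{-7611 - 19079} = \frac{-24179 - 1798}{-7611 - 19079} = - \frac{25977}{-26690} = \left(-25977\right) \left(- \frac{1}{26690}\right) = \frac{25977}{26690}$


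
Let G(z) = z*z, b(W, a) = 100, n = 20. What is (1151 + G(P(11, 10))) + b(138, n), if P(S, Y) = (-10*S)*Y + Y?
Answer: 1189351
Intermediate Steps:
P(S, Y) = Y - 10*S*Y (P(S, Y) = -10*S*Y + Y = Y - 10*S*Y)
G(z) = z**2
(1151 + G(P(11, 10))) + b(138, n) = (1151 + (10*(1 - 10*11))**2) + 100 = (1151 + (10*(1 - 110))**2) + 100 = (1151 + (10*(-109))**2) + 100 = (1151 + (-1090)**2) + 100 = (1151 + 1188100) + 100 = 1189251 + 100 = 1189351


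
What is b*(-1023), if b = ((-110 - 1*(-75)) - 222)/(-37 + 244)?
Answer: 87637/69 ≈ 1270.1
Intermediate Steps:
b = -257/207 (b = ((-110 + 75) - 222)/207 = (-35 - 222)*(1/207) = -257*1/207 = -257/207 ≈ -1.2415)
b*(-1023) = -257/207*(-1023) = 87637/69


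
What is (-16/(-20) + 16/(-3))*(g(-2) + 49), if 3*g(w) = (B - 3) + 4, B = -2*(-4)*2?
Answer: -11152/45 ≈ -247.82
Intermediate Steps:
B = 16 (B = 8*2 = 16)
g(w) = 17/3 (g(w) = ((16 - 3) + 4)/3 = (13 + 4)/3 = (⅓)*17 = 17/3)
(-16/(-20) + 16/(-3))*(g(-2) + 49) = (-16/(-20) + 16/(-3))*(17/3 + 49) = (-16*(-1/20) + 16*(-⅓))*(164/3) = (⅘ - 16/3)*(164/3) = -68/15*164/3 = -11152/45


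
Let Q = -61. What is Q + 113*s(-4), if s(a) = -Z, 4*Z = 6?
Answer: -461/2 ≈ -230.50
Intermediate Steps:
Z = 3/2 (Z = (¼)*6 = 3/2 ≈ 1.5000)
s(a) = -3/2 (s(a) = -1*3/2 = -3/2)
Q + 113*s(-4) = -61 + 113*(-3/2) = -61 - 339/2 = -461/2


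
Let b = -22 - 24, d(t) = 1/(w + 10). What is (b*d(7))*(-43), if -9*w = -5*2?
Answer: 8901/50 ≈ 178.02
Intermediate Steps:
w = 10/9 (w = -(-5)*2/9 = -1/9*(-10) = 10/9 ≈ 1.1111)
d(t) = 9/100 (d(t) = 1/(10/9 + 10) = 1/(100/9) = 9/100)
b = -46
(b*d(7))*(-43) = -46*9/100*(-43) = -207/50*(-43) = 8901/50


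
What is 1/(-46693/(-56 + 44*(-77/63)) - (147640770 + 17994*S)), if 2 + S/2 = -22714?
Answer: 988/661824706581 ≈ 1.4928e-9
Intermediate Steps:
S = -45432 (S = -4 + 2*(-22714) = -4 - 45428 = -45432)
1/(-46693/(-56 + 44*(-77/63)) - (147640770 + 17994*S)) = 1/(-46693/(-56 + 44*(-77/63)) - 17994/(1/(-45432 + 8205))) = 1/(-46693/(-56 + 44*(-77*1/63)) - 17994/(1/(-37227))) = 1/(-46693/(-56 + 44*(-11/9)) - 17994/(-1/37227)) = 1/(-46693/(-56 - 484/9) - 17994*(-37227)) = 1/(-46693/(-988/9) + 669862638) = 1/(-46693*(-9/988) + 669862638) = 1/(420237/988 + 669862638) = 1/(661824706581/988) = 988/661824706581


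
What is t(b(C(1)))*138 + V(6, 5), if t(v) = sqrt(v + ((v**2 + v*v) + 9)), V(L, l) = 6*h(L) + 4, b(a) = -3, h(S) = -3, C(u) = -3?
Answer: -14 + 276*sqrt(6) ≈ 662.06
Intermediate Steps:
V(L, l) = -14 (V(L, l) = 6*(-3) + 4 = -18 + 4 = -14)
t(v) = sqrt(9 + v + 2*v**2) (t(v) = sqrt(v + ((v**2 + v**2) + 9)) = sqrt(v + (2*v**2 + 9)) = sqrt(v + (9 + 2*v**2)) = sqrt(9 + v + 2*v**2))
t(b(C(1)))*138 + V(6, 5) = sqrt(9 - 3 + 2*(-3)**2)*138 - 14 = sqrt(9 - 3 + 2*9)*138 - 14 = sqrt(9 - 3 + 18)*138 - 14 = sqrt(24)*138 - 14 = (2*sqrt(6))*138 - 14 = 276*sqrt(6) - 14 = -14 + 276*sqrt(6)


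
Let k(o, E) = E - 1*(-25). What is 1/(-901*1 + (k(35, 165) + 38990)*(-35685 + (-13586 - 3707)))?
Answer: -1/2075678941 ≈ -4.8177e-10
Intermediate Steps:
k(o, E) = 25 + E (k(o, E) = E + 25 = 25 + E)
1/(-901*1 + (k(35, 165) + 38990)*(-35685 + (-13586 - 3707))) = 1/(-901*1 + ((25 + 165) + 38990)*(-35685 + (-13586 - 3707))) = 1/(-901 + (190 + 38990)*(-35685 - 17293)) = 1/(-901 + 39180*(-52978)) = 1/(-901 - 2075678040) = 1/(-2075678941) = -1/2075678941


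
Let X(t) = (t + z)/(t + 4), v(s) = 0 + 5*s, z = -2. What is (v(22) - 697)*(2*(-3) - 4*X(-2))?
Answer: -1174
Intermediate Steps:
v(s) = 5*s
X(t) = (-2 + t)/(4 + t) (X(t) = (t - 2)/(t + 4) = (-2 + t)/(4 + t))
(v(22) - 697)*(2*(-3) - 4*X(-2)) = (5*22 - 697)*(2*(-3) - 4*(-2 - 2)/(4 - 2)) = (110 - 697)*(-6 - 4*(-4)/2) = -587*(-6 - 2*(-4)) = -587*(-6 - 4*(-2)) = -587*(-6 + 8) = -587*2 = -1174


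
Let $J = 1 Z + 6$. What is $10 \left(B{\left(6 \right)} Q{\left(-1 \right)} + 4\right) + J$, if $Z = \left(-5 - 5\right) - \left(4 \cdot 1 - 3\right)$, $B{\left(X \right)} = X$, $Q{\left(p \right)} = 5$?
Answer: $335$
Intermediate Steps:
$Z = -11$ ($Z = -10 - \left(4 - 3\right) = -10 - 1 = -11$)
$J = -5$ ($J = 1 \left(-11\right) + 6 = -11 + 6 = -5$)
$10 \left(B{\left(6 \right)} Q{\left(-1 \right)} + 4\right) + J = 10 \left(6 \cdot 5 + 4\right) - 5 = 10 \left(30 + 4\right) - 5 = 10 \cdot 34 - 5 = 340 - 5 = 335$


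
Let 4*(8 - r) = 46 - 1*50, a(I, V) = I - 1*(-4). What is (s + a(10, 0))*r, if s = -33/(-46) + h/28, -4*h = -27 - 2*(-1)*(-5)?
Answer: 348867/2576 ≈ 135.43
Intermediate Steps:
h = 37/4 (h = -(-27 - 2*(-1)*(-5))/4 = -(-27 + 2*(-5))/4 = -(-27 - 10)/4 = -1/4*(-37) = 37/4 ≈ 9.2500)
a(I, V) = 4 + I (a(I, V) = I + 4 = 4 + I)
s = 2699/2576 (s = -33/(-46) + (37/4)/28 = -33*(-1/46) + (37/4)*(1/28) = 33/46 + 37/112 = 2699/2576 ≈ 1.0477)
r = 9 (r = 8 - (46 - 1*50)/4 = 8 - (46 - 50)/4 = 8 - 1/4*(-4) = 8 + 1 = 9)
(s + a(10, 0))*r = (2699/2576 + (4 + 10))*9 = (2699/2576 + 14)*9 = (38763/2576)*9 = 348867/2576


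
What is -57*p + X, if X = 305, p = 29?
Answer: -1348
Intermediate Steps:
-57*p + X = -57*29 + 305 = -1653 + 305 = -1348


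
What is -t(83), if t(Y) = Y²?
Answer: -6889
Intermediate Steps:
-t(83) = -1*83² = -1*6889 = -6889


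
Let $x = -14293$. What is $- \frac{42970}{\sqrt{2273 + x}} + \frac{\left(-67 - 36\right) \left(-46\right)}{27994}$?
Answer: $\frac{2369}{13997} + \frac{4297 i \sqrt{3005}}{601} \approx 0.16925 + 391.93 i$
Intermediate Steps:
$- \frac{42970}{\sqrt{2273 + x}} + \frac{\left(-67 - 36\right) \left(-46\right)}{27994} = - \frac{42970}{\sqrt{2273 - 14293}} + \frac{\left(-67 - 36\right) \left(-46\right)}{27994} = - \frac{42970}{\sqrt{-12020}} + \left(-103\right) \left(-46\right) \frac{1}{27994} = - \frac{42970}{2 i \sqrt{3005}} + 4738 \cdot \frac{1}{27994} = - 42970 \left(- \frac{i \sqrt{3005}}{6010}\right) + \frac{2369}{13997} = \frac{4297 i \sqrt{3005}}{601} + \frac{2369}{13997} = \frac{2369}{13997} + \frac{4297 i \sqrt{3005}}{601}$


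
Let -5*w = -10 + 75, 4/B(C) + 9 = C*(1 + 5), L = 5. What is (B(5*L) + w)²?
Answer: 3345241/19881 ≈ 168.26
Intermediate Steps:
B(C) = 4/(-9 + 6*C) (B(C) = 4/(-9 + C*(1 + 5)) = 4/(-9 + C*6) = 4/(-9 + 6*C))
w = -13 (w = -(-10 + 75)/5 = -⅕*65 = -13)
(B(5*L) + w)² = (4/(3*(-3 + 2*(5*5))) - 13)² = (4/(3*(-3 + 2*25)) - 13)² = (4/(3*(-3 + 50)) - 13)² = ((4/3)/47 - 13)² = ((4/3)*(1/47) - 13)² = (4/141 - 13)² = (-1829/141)² = 3345241/19881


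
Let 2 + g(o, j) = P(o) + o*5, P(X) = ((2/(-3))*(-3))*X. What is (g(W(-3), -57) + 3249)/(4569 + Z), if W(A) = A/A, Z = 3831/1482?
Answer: 1607476/2258363 ≈ 0.71179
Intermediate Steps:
Z = 1277/494 (Z = 3831*(1/1482) = 1277/494 ≈ 2.5850)
P(X) = 2*X (P(X) = ((2*(-⅓))*(-3))*X = (-⅔*(-3))*X = 2*X)
W(A) = 1
g(o, j) = -2 + 7*o (g(o, j) = -2 + (2*o + o*5) = -2 + (2*o + 5*o) = -2 + 7*o)
(g(W(-3), -57) + 3249)/(4569 + Z) = ((-2 + 7*1) + 3249)/(4569 + 1277/494) = ((-2 + 7) + 3249)/(2258363/494) = (5 + 3249)*(494/2258363) = 3254*(494/2258363) = 1607476/2258363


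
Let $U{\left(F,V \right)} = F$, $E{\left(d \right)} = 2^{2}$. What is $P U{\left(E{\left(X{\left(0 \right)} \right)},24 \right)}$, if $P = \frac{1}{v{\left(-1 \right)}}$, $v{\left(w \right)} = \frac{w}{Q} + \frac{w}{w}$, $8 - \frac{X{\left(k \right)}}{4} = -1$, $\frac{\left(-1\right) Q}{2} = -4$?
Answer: $\frac{32}{7} \approx 4.5714$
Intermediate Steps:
$Q = 8$ ($Q = \left(-2\right) \left(-4\right) = 8$)
$X{\left(k \right)} = 36$ ($X{\left(k \right)} = 32 - -4 = 32 + 4 = 36$)
$E{\left(d \right)} = 4$
$v{\left(w \right)} = 1 + \frac{w}{8}$ ($v{\left(w \right)} = \frac{w}{8} + \frac{w}{w} = w \frac{1}{8} + 1 = \frac{w}{8} + 1 = 1 + \frac{w}{8}$)
$P = \frac{8}{7}$ ($P = \frac{1}{1 + \frac{1}{8} \left(-1\right)} = \frac{1}{1 - \frac{1}{8}} = \frac{1}{\frac{7}{8}} = \frac{8}{7} \approx 1.1429$)
$P U{\left(E{\left(X{\left(0 \right)} \right)},24 \right)} = \frac{8}{7} \cdot 4 = \frac{32}{7}$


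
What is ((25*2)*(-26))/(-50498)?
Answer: 650/25249 ≈ 0.025744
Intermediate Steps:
((25*2)*(-26))/(-50498) = (50*(-26))*(-1/50498) = -1300*(-1/50498) = 650/25249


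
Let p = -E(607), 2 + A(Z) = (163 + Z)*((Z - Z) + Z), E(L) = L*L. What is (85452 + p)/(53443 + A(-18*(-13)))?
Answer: -282997/146339 ≈ -1.9338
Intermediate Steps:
E(L) = L²
A(Z) = -2 + Z*(163 + Z) (A(Z) = -2 + (163 + Z)*((Z - Z) + Z) = -2 + (163 + Z)*(0 + Z) = -2 + (163 + Z)*Z = -2 + Z*(163 + Z))
p = -368449 (p = -1*607² = -1*368449 = -368449)
(85452 + p)/(53443 + A(-18*(-13))) = (85452 - 368449)/(53443 + (-2 + (-18*(-13))² + 163*(-18*(-13)))) = -282997/(53443 + (-2 + 234² + 163*234)) = -282997/(53443 + (-2 + 54756 + 38142)) = -282997/(53443 + 92896) = -282997/146339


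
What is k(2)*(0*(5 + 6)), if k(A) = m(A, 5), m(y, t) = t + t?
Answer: 0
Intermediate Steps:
m(y, t) = 2*t
k(A) = 10 (k(A) = 2*5 = 10)
k(2)*(0*(5 + 6)) = 10*(0*(5 + 6)) = 10*(0*11) = 10*0 = 0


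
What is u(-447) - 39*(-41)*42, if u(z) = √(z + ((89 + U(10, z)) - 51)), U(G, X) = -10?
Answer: 67158 + I*√419 ≈ 67158.0 + 20.469*I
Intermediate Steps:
u(z) = √(28 + z) (u(z) = √(z + ((89 - 10) - 51)) = √(z + (79 - 51)) = √(z + 28) = √(28 + z))
u(-447) - 39*(-41)*42 = √(28 - 447) - 39*(-41)*42 = √(-419) - (-1599)*42 = I*√419 - 1*(-67158) = I*√419 + 67158 = 67158 + I*√419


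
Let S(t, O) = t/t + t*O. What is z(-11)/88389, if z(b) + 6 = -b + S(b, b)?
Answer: 127/88389 ≈ 0.0014368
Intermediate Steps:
S(t, O) = 1 + O*t
z(b) = -5 + b² - b (z(b) = -6 + (-b + (1 + b*b)) = -6 + (-b + (1 + b²)) = -6 + (1 + b² - b) = -5 + b² - b)
z(-11)/88389 = (-5 + (-11)² - 1*(-11))/88389 = (-5 + 121 + 11)*(1/88389) = 127*(1/88389) = 127/88389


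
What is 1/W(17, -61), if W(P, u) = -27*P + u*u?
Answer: 1/3262 ≈ 0.00030656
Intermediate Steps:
W(P, u) = u² - 27*P (W(P, u) = -27*P + u² = u² - 27*P)
1/W(17, -61) = 1/((-61)² - 27*17) = 1/(3721 - 459) = 1/3262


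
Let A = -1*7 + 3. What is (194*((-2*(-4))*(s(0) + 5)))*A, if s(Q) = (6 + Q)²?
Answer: -254528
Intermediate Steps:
A = -4 (A = -7 + 3 = -4)
(194*((-2*(-4))*(s(0) + 5)))*A = (194*((-2*(-4))*((6 + 0)² + 5)))*(-4) = (194*(8*(6² + 5)))*(-4) = (194*(8*(36 + 5)))*(-4) = (194*(8*41))*(-4) = (194*328)*(-4) = 63632*(-4) = -254528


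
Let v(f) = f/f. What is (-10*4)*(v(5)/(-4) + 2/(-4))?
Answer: 30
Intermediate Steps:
v(f) = 1
(-10*4)*(v(5)/(-4) + 2/(-4)) = (-10*4)*(1/(-4) + 2/(-4)) = -40*(1*(-¼) + 2*(-¼)) = -40*(-¼ - ½) = -40*(-¾) = 30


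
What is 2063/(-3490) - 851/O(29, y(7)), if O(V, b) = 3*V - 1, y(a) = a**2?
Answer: -786852/75035 ≈ -10.486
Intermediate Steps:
O(V, b) = -1 + 3*V
2063/(-3490) - 851/O(29, y(7)) = 2063/(-3490) - 851/(-1 + 3*29) = 2063*(-1/3490) - 851/(-1 + 87) = -2063/3490 - 851/86 = -786852/75035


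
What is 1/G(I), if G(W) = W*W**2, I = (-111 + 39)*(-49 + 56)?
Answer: -1/128024064 ≈ -7.8110e-9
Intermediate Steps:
I = -504 (I = -72*7 = -504)
G(W) = W**3
1/G(I) = 1/((-504)**3) = 1/(-128024064) = -1/128024064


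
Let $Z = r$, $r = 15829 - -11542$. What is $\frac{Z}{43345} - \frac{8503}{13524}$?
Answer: $\frac{1602869}{586197780} \approx 0.0027343$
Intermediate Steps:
$r = 27371$ ($r = 15829 + 11542 = 27371$)
$Z = 27371$
$\frac{Z}{43345} - \frac{8503}{13524} = \frac{27371}{43345} - \frac{8503}{13524} = \frac{1602869}{586197780}$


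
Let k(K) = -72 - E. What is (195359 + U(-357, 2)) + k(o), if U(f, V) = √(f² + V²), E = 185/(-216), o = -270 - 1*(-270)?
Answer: 42182177/216 + √127453 ≈ 1.9564e+5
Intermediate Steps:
o = 0 (o = -270 + 270 = 0)
E = -185/216 (E = 185*(-1/216) = -185/216 ≈ -0.85648)
U(f, V) = √(V² + f²)
k(K) = -15367/216 (k(K) = -72 - 1*(-185/216) = -72 + 185/216 = -15367/216)
(195359 + U(-357, 2)) + k(o) = (195359 + √(2² + (-357)²)) - 15367/216 = (195359 + √(4 + 127449)) - 15367/216 = (195359 + √127453) - 15367/216 = 42182177/216 + √127453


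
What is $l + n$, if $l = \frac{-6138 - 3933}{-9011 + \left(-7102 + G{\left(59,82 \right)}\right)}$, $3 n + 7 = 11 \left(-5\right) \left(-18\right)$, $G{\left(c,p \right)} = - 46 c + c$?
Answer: $\frac{6159719}{18768} \approx 328.2$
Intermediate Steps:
$G{\left(c,p \right)} = - 45 c$
$n = \frac{983}{3}$ ($n = - \frac{7}{3} + \frac{11 \left(-5\right) \left(-18\right)}{3} = - \frac{7}{3} + \frac{\left(-55\right) \left(-18\right)}{3} = - \frac{7}{3} + \frac{1}{3} \cdot 990 = - \frac{7}{3} + 330 = \frac{983}{3} \approx 327.67$)
$l = \frac{3357}{6256}$ ($l = \frac{-6138 - 3933}{-9011 - 9757} = - \frac{10071}{-9011 - 9757} = - \frac{10071}{-18768} = \left(-10071\right) \left(- \frac{1}{18768}\right) = \frac{3357}{6256} \approx 0.5366$)
$l + n = \frac{3357}{6256} + \frac{983}{3} = \frac{6159719}{18768}$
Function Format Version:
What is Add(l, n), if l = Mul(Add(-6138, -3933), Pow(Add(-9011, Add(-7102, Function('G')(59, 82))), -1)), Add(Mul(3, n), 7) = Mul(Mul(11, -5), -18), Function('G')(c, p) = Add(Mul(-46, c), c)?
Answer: Rational(6159719, 18768) ≈ 328.20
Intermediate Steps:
Function('G')(c, p) = Mul(-45, c)
n = Rational(983, 3) (n = Add(Rational(-7, 3), Mul(Rational(1, 3), Mul(Mul(11, -5), -18))) = Add(Rational(-7, 3), Mul(Rational(1, 3), Mul(-55, -18))) = Add(Rational(-7, 3), Mul(Rational(1, 3), 990)) = Add(Rational(-7, 3), 330) = Rational(983, 3) ≈ 327.67)
l = Rational(3357, 6256) (l = Mul(Add(-6138, -3933), Pow(Add(-9011, Add(-7102, Mul(-45, 59))), -1)) = Mul(-10071, Pow(Add(-9011, Add(-7102, -2655)), -1)) = Mul(-10071, Pow(Add(-9011, -9757), -1)) = Mul(-10071, Pow(-18768, -1)) = Mul(-10071, Rational(-1, 18768)) = Rational(3357, 6256) ≈ 0.53660)
Add(l, n) = Add(Rational(3357, 6256), Rational(983, 3)) = Rational(6159719, 18768)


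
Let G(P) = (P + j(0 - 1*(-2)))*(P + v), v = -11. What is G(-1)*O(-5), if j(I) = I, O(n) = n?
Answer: 60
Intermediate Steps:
G(P) = (-11 + P)*(2 + P) (G(P) = (P + (0 - 1*(-2)))*(P - 11) = (P + (0 + 2))*(-11 + P) = (P + 2)*(-11 + P) = (2 + P)*(-11 + P) = (-11 + P)*(2 + P))
G(-1)*O(-5) = (-22 + (-1)**2 - 9*(-1))*(-5) = (-22 + 1 + 9)*(-5) = -12*(-5) = 60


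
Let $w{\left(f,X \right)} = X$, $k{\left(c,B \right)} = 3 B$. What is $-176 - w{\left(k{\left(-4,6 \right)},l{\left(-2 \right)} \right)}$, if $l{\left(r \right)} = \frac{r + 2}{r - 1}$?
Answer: $-176$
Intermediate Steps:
$l{\left(r \right)} = \frac{2 + r}{-1 + r}$
$-176 - w{\left(k{\left(-4,6 \right)},l{\left(-2 \right)} \right)} = -176 - \frac{2 - 2}{-1 - 2} = -176 - \frac{1}{-3} \cdot 0 = -176 - \left(- \frac{1}{3}\right) 0 = -176 - 0 = -176 + 0 = -176$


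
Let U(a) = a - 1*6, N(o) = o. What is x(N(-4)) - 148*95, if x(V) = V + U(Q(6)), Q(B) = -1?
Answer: -14071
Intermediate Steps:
U(a) = -6 + a (U(a) = a - 6 = -6 + a)
x(V) = -7 + V (x(V) = V + (-6 - 1) = V - 7 = -7 + V)
x(N(-4)) - 148*95 = (-7 - 4) - 148*95 = -11 - 14060 = -14071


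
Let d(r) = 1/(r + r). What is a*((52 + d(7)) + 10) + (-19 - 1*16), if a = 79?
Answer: 68161/14 ≈ 4868.6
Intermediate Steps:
d(r) = 1/(2*r)
a*((52 + d(7)) + 10) + (-19 - 1*16) = 79*((52 + (½)/7) + 10) + (-19 - 1*16) = 79*((52 + (½)*(⅐)) + 10) + (-19 - 16) = 79*((52 + 1/14) + 10) - 35 = 79*(729/14 + 10) - 35 = 79*(869/14) - 35 = 68651/14 - 35 = 68161/14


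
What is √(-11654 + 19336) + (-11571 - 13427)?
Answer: -24998 + √7682 ≈ -24910.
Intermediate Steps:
√(-11654 + 19336) + (-11571 - 13427) = √7682 - 24998 = -24998 + √7682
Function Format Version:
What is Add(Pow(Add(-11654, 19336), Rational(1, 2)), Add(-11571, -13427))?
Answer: Add(-24998, Pow(7682, Rational(1, 2))) ≈ -24910.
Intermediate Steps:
Add(Pow(Add(-11654, 19336), Rational(1, 2)), Add(-11571, -13427)) = Add(Pow(7682, Rational(1, 2)), -24998) = Add(-24998, Pow(7682, Rational(1, 2)))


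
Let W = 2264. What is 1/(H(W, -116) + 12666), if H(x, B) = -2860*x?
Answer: -1/6462374 ≈ -1.5474e-7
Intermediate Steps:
1/(H(W, -116) + 12666) = 1/(-2860*2264 + 12666) = 1/(-6475040 + 12666) = 1/(-6462374) = -1/6462374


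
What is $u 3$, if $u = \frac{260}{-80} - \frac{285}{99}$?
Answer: $- \frac{809}{44} \approx -18.386$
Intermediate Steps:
$u = - \frac{809}{132}$ ($u = 260 \left(- \frac{1}{80}\right) - \frac{95}{33} = - \frac{13}{4} - \frac{95}{33} = - \frac{809}{132} \approx -6.1288$)
$u 3 = \left(- \frac{809}{132}\right) 3 = - \frac{809}{44}$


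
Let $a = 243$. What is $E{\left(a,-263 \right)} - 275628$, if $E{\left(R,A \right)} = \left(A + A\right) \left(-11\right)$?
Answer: $-269842$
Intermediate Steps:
$E{\left(R,A \right)} = - 22 A$ ($E{\left(R,A \right)} = 2 A \left(-11\right) = - 22 A$)
$E{\left(a,-263 \right)} - 275628 = \left(-22\right) \left(-263\right) - 275628 = 5786 - 275628 = -269842$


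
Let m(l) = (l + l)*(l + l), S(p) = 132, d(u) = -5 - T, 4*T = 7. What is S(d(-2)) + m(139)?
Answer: 77416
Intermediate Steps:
T = 7/4 (T = (1/4)*7 = 7/4 ≈ 1.7500)
d(u) = -27/4 (d(u) = -5 - 1*7/4 = -5 - 7/4 = -27/4)
m(l) = 4*l**2 (m(l) = (2*l)*(2*l) = 4*l**2)
S(d(-2)) + m(139) = 132 + 4*139**2 = 132 + 4*19321 = 132 + 77284 = 77416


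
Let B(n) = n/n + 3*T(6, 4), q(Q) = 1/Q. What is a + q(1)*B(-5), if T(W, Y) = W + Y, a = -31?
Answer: 0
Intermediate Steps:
B(n) = 31 (B(n) = n/n + 3*(6 + 4) = 1 + 3*10 = 1 + 30 = 31)
a + q(1)*B(-5) = -31 + 31/1 = -31 + 1*31 = -31 + 31 = 0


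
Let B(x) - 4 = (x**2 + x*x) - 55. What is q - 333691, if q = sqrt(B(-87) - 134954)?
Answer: -333691 + I*sqrt(119867) ≈ -3.3369e+5 + 346.22*I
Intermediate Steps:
B(x) = -51 + 2*x**2 (B(x) = 4 + ((x**2 + x*x) - 55) = 4 + ((x**2 + x**2) - 55) = 4 + (2*x**2 - 55) = 4 + (-55 + 2*x**2) = -51 + 2*x**2)
q = I*sqrt(119867) (q = sqrt((-51 + 2*(-87)**2) - 134954) = sqrt((-51 + 2*7569) - 134954) = sqrt((-51 + 15138) - 134954) = sqrt(15087 - 134954) = sqrt(-119867) = I*sqrt(119867) ≈ 346.22*I)
q - 333691 = I*sqrt(119867) - 333691 = -333691 + I*sqrt(119867)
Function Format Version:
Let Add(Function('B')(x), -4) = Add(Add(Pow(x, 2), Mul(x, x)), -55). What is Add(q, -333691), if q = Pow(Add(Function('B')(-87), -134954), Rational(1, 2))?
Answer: Add(-333691, Mul(I, Pow(119867, Rational(1, 2)))) ≈ Add(-3.3369e+5, Mul(346.22, I))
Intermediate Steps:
Function('B')(x) = Add(-51, Mul(2, Pow(x, 2))) (Function('B')(x) = Add(4, Add(Add(Pow(x, 2), Mul(x, x)), -55)) = Add(4, Add(Add(Pow(x, 2), Pow(x, 2)), -55)) = Add(4, Add(Mul(2, Pow(x, 2)), -55)) = Add(4, Add(-55, Mul(2, Pow(x, 2)))) = Add(-51, Mul(2, Pow(x, 2))))
q = Mul(I, Pow(119867, Rational(1, 2))) (q = Pow(Add(Add(-51, Mul(2, Pow(-87, 2))), -134954), Rational(1, 2)) = Pow(Add(Add(-51, Mul(2, 7569)), -134954), Rational(1, 2)) = Pow(Add(Add(-51, 15138), -134954), Rational(1, 2)) = Pow(Add(15087, -134954), Rational(1, 2)) = Pow(-119867, Rational(1, 2)) = Mul(I, Pow(119867, Rational(1, 2))) ≈ Mul(346.22, I))
Add(q, -333691) = Add(Mul(I, Pow(119867, Rational(1, 2))), -333691) = Add(-333691, Mul(I, Pow(119867, Rational(1, 2))))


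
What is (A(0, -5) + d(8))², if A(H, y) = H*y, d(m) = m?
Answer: 64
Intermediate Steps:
(A(0, -5) + d(8))² = (0*(-5) + 8)² = (0 + 8)² = 8² = 64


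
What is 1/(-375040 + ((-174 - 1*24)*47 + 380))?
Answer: -1/383966 ≈ -2.6044e-6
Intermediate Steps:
1/(-375040 + ((-174 - 1*24)*47 + 380)) = 1/(-375040 + ((-174 - 24)*47 + 380)) = 1/(-375040 + (-198*47 + 380)) = 1/(-375040 + (-9306 + 380)) = 1/(-375040 - 8926) = 1/(-383966) = -1/383966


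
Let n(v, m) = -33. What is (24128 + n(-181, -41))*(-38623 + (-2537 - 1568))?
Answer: -1029531160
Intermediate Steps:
(24128 + n(-181, -41))*(-38623 + (-2537 - 1568)) = (24128 - 33)*(-38623 + (-2537 - 1568)) = 24095*(-38623 - 4105) = 24095*(-42728) = -1029531160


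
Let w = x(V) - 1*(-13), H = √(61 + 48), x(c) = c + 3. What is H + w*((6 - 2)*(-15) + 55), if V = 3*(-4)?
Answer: -20 + √109 ≈ -9.5597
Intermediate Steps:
V = -12
x(c) = 3 + c
H = √109 ≈ 10.440
w = 4 (w = (3 - 12) - 1*(-13) = -9 + 13 = 4)
H + w*((6 - 2)*(-15) + 55) = √109 + 4*((6 - 2)*(-15) + 55) = √109 + 4*(4*(-15) + 55) = √109 + 4*(-60 + 55) = √109 + 4*(-5) = √109 - 20 = -20 + √109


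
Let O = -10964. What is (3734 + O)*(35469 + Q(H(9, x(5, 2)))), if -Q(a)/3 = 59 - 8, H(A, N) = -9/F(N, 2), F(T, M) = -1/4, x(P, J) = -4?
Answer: -255334680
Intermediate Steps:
F(T, M) = -¼ (F(T, M) = -1*¼ = -¼)
H(A, N) = 36 (H(A, N) = -9/(-¼) = -9*(-4) = 36)
Q(a) = -153 (Q(a) = -3*(59 - 8) = -3*51 = -153)
(3734 + O)*(35469 + Q(H(9, x(5, 2)))) = (3734 - 10964)*(35469 - 153) = -7230*35316 = -255334680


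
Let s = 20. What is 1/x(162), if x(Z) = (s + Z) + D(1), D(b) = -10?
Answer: 1/172 ≈ 0.0058140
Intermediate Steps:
x(Z) = 10 + Z (x(Z) = (20 + Z) - 10 = 10 + Z)
1/x(162) = 1/(10 + 162) = 1/172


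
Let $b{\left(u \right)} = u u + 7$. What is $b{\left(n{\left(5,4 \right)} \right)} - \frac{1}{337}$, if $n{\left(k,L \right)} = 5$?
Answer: $\frac{10783}{337} \approx 31.997$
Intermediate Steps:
$b{\left(u \right)} = 7 + u^{2}$ ($b{\left(u \right)} = u^{2} + 7 = 7 + u^{2}$)
$b{\left(n{\left(5,4 \right)} \right)} - \frac{1}{337} = \left(7 + 5^{2}\right) - \frac{1}{337} = \left(7 + 25\right) - \frac{1}{337} = 32 - \frac{1}{337} = \frac{10783}{337}$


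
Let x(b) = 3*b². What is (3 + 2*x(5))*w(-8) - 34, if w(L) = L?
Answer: -1258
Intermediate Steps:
(3 + 2*x(5))*w(-8) - 34 = (3 + 2*(3*5²))*(-8) - 34 = (3 + 2*(3*25))*(-8) - 34 = (3 + 2*75)*(-8) - 34 = (3 + 150)*(-8) - 34 = 153*(-8) - 34 = -1224 - 34 = -1258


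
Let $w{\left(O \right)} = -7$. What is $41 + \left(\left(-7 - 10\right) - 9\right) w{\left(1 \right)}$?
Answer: $223$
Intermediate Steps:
$41 + \left(\left(-7 - 10\right) - 9\right) w{\left(1 \right)} = 41 + \left(\left(-7 - 10\right) - 9\right) \left(-7\right) = 41 + \left(-17 - 9\right) \left(-7\right) = 41 - -182 = 41 + 182 = 223$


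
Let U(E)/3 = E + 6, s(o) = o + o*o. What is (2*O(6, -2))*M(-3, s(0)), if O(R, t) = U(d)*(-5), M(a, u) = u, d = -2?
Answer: 0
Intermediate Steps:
s(o) = o + o²
U(E) = 18 + 3*E (U(E) = 3*(E + 6) = 3*(6 + E) = 18 + 3*E)
O(R, t) = -60 (O(R, t) = (18 + 3*(-2))*(-5) = (18 - 6)*(-5) = 12*(-5) = -60)
(2*O(6, -2))*M(-3, s(0)) = (2*(-60))*(0*(1 + 0)) = -0 = -120*0 = 0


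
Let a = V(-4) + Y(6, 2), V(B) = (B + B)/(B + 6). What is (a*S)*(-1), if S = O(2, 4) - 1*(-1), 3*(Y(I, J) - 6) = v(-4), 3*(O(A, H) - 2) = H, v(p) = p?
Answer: -26/9 ≈ -2.8889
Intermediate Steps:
O(A, H) = 2 + H/3
V(B) = 2*B/(6 + B) (V(B) = (2*B)/(6 + B) = 2*B/(6 + B))
Y(I, J) = 14/3 (Y(I, J) = 6 + (⅓)*(-4) = 6 - 4/3 = 14/3)
S = 13/3 (S = (2 + (⅓)*4) - 1*(-1) = (2 + 4/3) + 1 = 10/3 + 1 = 13/3 ≈ 4.3333)
a = ⅔ (a = 2*(-4)/(6 - 4) + 14/3 = 2*(-4)/2 + 14/3 = 2*(-4)*(½) + 14/3 = -4 + 14/3 = ⅔ ≈ 0.66667)
(a*S)*(-1) = ((⅔)*(13/3))*(-1) = (26/9)*(-1) = -26/9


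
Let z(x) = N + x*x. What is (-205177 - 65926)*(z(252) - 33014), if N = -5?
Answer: -8264574955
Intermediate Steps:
z(x) = -5 + x² (z(x) = -5 + x*x = -5 + x²)
(-205177 - 65926)*(z(252) - 33014) = (-205177 - 65926)*((-5 + 252²) - 33014) = -271103*((-5 + 63504) - 33014) = -271103*(63499 - 33014) = -271103*30485 = -8264574955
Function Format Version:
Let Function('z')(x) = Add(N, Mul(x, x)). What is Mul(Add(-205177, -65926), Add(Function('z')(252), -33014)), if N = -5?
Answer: -8264574955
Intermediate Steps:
Function('z')(x) = Add(-5, Pow(x, 2)) (Function('z')(x) = Add(-5, Mul(x, x)) = Add(-5, Pow(x, 2)))
Mul(Add(-205177, -65926), Add(Function('z')(252), -33014)) = Mul(Add(-205177, -65926), Add(Add(-5, Pow(252, 2)), -33014)) = Mul(-271103, Add(Add(-5, 63504), -33014)) = Mul(-271103, Add(63499, -33014)) = Mul(-271103, 30485) = -8264574955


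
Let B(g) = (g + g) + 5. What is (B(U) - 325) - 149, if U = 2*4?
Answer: -453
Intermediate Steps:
U = 8
B(g) = 5 + 2*g (B(g) = 2*g + 5 = 5 + 2*g)
(B(U) - 325) - 149 = ((5 + 2*8) - 325) - 149 = ((5 + 16) - 325) - 149 = (21 - 325) - 149 = -304 - 149 = -453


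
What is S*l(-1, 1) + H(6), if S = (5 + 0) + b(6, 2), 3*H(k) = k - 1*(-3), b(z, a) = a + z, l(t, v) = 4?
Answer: 55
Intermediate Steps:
H(k) = 1 + k/3 (H(k) = (k - 1*(-3))/3 = (k + 3)/3 = (3 + k)/3 = 1 + k/3)
S = 13 (S = (5 + 0) + (2 + 6) = 5 + 8 = 13)
S*l(-1, 1) + H(6) = 13*4 + (1 + (⅓)*6) = 52 + (1 + 2) = 52 + 3 = 55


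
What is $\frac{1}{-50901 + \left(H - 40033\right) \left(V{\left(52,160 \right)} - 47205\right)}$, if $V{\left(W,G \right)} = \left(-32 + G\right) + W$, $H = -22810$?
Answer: $\frac{1}{2955141174} \approx 3.3839 \cdot 10^{-10}$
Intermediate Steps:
$V{\left(W,G \right)} = -32 + G + W$
$\frac{1}{-50901 + \left(H - 40033\right) \left(V{\left(52,160 \right)} - 47205\right)} = \frac{1}{-50901 + \left(-22810 - 40033\right) \left(\left(-32 + 160 + 52\right) - 47205\right)} = \frac{1}{-50901 - 62843 \left(180 - 47205\right)} = \frac{1}{-50901 - -2955192075} = \frac{1}{-50901 + 2955192075} = \frac{1}{2955141174}$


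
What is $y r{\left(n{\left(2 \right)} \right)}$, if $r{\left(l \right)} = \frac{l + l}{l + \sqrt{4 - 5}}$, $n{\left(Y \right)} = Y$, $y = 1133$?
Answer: $\frac{4532 \left(2 - i\right)}{5} \approx 1812.8 - 906.4 i$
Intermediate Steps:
$r{\left(l \right)} = \frac{2 l}{i + l}$ ($r{\left(l \right)} = \frac{2 l}{l + \sqrt{-1}} = \frac{2 l}{l + i} = \frac{2 l}{i + l}$)
$y r{\left(n{\left(2 \right)} \right)} = 1133 \cdot 2 \cdot 2 \frac{1}{i + 2} = 1133 \cdot 2 \cdot 2 \frac{1}{2 + i} = 1133 \cdot 2 \cdot 2 \frac{2 - i}{5} = 1133 \left(\frac{8}{5} - \frac{4 i}{5}\right) = \frac{9064}{5} - \frac{4532 i}{5}$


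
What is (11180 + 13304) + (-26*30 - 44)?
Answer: 23660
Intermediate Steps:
(11180 + 13304) + (-26*30 - 44) = 24484 + (-780 - 44) = 24484 - 824 = 23660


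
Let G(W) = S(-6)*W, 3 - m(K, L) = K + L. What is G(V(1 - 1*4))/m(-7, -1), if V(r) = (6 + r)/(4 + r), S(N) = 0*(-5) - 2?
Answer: -6/11 ≈ -0.54545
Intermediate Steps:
S(N) = -2 (S(N) = 0 - 2 = -2)
m(K, L) = 3 - K - L (m(K, L) = 3 - (K + L) = 3 + (-K - L) = 3 - K - L)
V(r) = (6 + r)/(4 + r)
G(W) = -2*W
G(V(1 - 1*4))/m(-7, -1) = (-2*(6 + (1 - 1*4))/(4 + (1 - 1*4)))/(3 - 1*(-7) - 1*(-1)) = (-2*(6 + (1 - 4))/(4 + (1 - 4)))/(3 + 7 + 1) = (-2*(6 - 3)/(4 - 3))/11 = (-2*3/1)/11 = (-2*3)/11 = (1/11)*(-6) = -6/11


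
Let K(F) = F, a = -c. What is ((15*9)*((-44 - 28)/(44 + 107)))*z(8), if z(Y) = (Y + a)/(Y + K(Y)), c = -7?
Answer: -18225/302 ≈ -60.348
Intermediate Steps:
a = 7 (a = -1*(-7) = 7)
z(Y) = (7 + Y)/(2*Y) (z(Y) = (Y + 7)/(Y + Y) = (7 + Y)/((2*Y)) = (7 + Y)*(1/(2*Y)) = (7 + Y)/(2*Y))
((15*9)*((-44 - 28)/(44 + 107)))*z(8) = ((15*9)*((-44 - 28)/(44 + 107)))*((½)*(7 + 8)/8) = (135*(-72/151))*((½)*(⅛)*15) = (135*(-72*1/151))*(15/16) = (135*(-72/151))*(15/16) = -9720/151*15/16 = -18225/302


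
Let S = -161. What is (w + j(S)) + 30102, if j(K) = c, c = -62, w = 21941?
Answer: 51981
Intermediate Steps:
j(K) = -62
(w + j(S)) + 30102 = (21941 - 62) + 30102 = 21879 + 30102 = 51981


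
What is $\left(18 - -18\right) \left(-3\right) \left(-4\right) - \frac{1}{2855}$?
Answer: $\frac{1233359}{2855} \approx 432.0$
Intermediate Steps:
$\left(18 - -18\right) \left(-3\right) \left(-4\right) - \frac{1}{2855} = \left(18 + 18\right) \left(-3\right) \left(-4\right) - \frac{1}{2855} = 36 \left(-3\right) \left(-4\right) - \frac{1}{2855} = \left(-108\right) \left(-4\right) - \frac{1}{2855} = 432 - \frac{1}{2855} = \frac{1233359}{2855}$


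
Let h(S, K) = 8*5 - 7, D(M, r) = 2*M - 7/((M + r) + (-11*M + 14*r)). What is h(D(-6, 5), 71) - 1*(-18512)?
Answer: 18545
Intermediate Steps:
D(M, r) = -7/(-10*M + 15*r) + 2*M (D(M, r) = 2*M - 7/(-10*M + 15*r) = -7/(-10*M + 15*r) + 2*M)
h(S, K) = 33 (h(S, K) = 40 - 7 = 33)
h(D(-6, 5), 71) - 1*(-18512) = 33 - 1*(-18512) = 33 + 18512 = 18545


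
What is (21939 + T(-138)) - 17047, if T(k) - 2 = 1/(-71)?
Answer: 347473/71 ≈ 4894.0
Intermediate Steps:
T(k) = 141/71 (T(k) = 2 + 1/(-71) = 2 - 1/71 = 141/71)
(21939 + T(-138)) - 17047 = (21939 + 141/71) - 17047 = 1557810/71 - 17047 = 347473/71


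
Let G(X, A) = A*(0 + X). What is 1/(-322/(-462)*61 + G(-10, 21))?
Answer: -33/5527 ≈ -0.0059707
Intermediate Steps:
G(X, A) = A*X
1/(-322/(-462)*61 + G(-10, 21)) = 1/(-322/(-462)*61 + 21*(-10)) = 1/(-322*(-1/462)*61 - 210) = 1/((23/33)*61 - 210) = 1/(1403/33 - 210) = 1/(-5527/33) = -33/5527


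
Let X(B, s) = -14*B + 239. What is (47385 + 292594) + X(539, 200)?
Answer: 332672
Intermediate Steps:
X(B, s) = 239 - 14*B
(47385 + 292594) + X(539, 200) = (47385 + 292594) + (239 - 14*539) = 339979 + (239 - 7546) = 339979 - 7307 = 332672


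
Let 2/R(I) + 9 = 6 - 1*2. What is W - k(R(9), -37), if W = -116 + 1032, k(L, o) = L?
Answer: 4582/5 ≈ 916.40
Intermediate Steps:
R(I) = -⅖ (R(I) = 2/(-9 + (6 - 1*2)) = 2/(-9 + (6 - 2)) = 2/(-9 + 4) = 2/(-5) = 2*(-⅕) = -⅖)
W = 916
W - k(R(9), -37) = 916 - 1*(-⅖) = 916 + ⅖ = 4582/5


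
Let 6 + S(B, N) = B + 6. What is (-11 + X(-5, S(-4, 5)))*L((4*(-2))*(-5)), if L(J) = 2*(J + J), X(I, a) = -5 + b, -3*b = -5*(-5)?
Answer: -11680/3 ≈ -3893.3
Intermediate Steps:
b = -25/3 (b = -(-5)*(-5)/3 = -1/3*25 = -25/3 ≈ -8.3333)
S(B, N) = B (S(B, N) = -6 + (B + 6) = -6 + (6 + B) = B)
X(I, a) = -40/3 (X(I, a) = -5 - 25/3 = -40/3)
L(J) = 4*J (L(J) = 2*(2*J) = 4*J)
(-11 + X(-5, S(-4, 5)))*L((4*(-2))*(-5)) = (-11 - 40/3)*(4*((4*(-2))*(-5))) = -292*(-8*(-5))/3 = -292*40/3 = -73/3*160 = -11680/3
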